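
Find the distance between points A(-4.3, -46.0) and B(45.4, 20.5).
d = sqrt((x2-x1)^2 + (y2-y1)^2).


dx = 45.4 + 4.3 = 49.7
dy = 20.5 + 46.0 = 66.5
d = sqrt(2470.09 + 4422.25) = sqrt(6892.34) = 83.0201

83.0201


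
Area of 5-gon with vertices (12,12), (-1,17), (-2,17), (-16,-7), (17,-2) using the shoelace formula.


sum(xi*y_{i+1}) = 12*17 - 1*17 - 2*(-7) - 16*(-2) + 17*12 = 437
sum(yi*x_{i+1}) = 12*(-1) + 17*(-2) + 17*(-16) - 7*17 - 2*12 = -461
Area = |437 + 461|/2 = 898/2 = 449.0000

449.0000 sq units


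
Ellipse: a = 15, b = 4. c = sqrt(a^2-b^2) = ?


c^2 = 15^2 - 4^2 = 225 - 16 = 209
c = sqrt(209) = 14.4568

c = 14.4568


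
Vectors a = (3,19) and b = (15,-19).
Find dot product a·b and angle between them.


a·b = 3*15 + 19*(-19) = 45 - 361 = -316
|a| = sqrt(9+361) = 19.2354
|b| = sqrt(225+361) = 24.2074
cos(theta) = -316/(sqrt(370)*sqrt(586)) = -316/sqrt(216820) = -0.678637
theta = arccos(-316/sqrt(216820)) = 132.7372 degrees

a·b = -316, theta = 132.7372 deg


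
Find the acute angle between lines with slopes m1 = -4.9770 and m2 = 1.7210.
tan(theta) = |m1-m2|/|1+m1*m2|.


m1-m2 = -6.698
1+m1*m2 = -7.565417
tan(theta) = |-6.698/(-7.565417)| = 0.885344
theta = arctan(|-6.698/(-7.565417)|) = 41.5199 degrees (acute angle)

41.5199 degrees


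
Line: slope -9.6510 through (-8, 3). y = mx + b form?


y - 3 = -9.6510(x + 8)
y = -9.6510x + 3 + 9.6510*(-8)
y = -9.6510x - 74.2080

y = -9.6510x - 74.2080


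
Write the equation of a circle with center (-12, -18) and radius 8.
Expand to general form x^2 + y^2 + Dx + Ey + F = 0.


(x+ 12)^2 + (y+ 18)^2 = 8^2
D = -2h = 24, E = -2k = 36
F = h^2+k^2-r^2 = 144+324-64 = 404

x^2 + y^2 + 24x + 36y + 404 = 0


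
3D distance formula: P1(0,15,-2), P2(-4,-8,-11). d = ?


dx=-4, dy=-23, dz=-9
d = sqrt(16+529+81) = sqrt(626) = 25.0200

25.0200


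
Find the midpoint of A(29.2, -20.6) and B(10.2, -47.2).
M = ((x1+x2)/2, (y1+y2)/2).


Mx = (29.2 + 10.2)/2 = 39.4/2 = 19.7000
My = (-20.6 - 47.2)/2 = -67.8/2 = -33.9000

(19.7000, -33.9000)


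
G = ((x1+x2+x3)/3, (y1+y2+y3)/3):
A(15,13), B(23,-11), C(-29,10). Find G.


Gx = (15+23- 29)/3 = 9/3 = 3.0000
Gy = (13- 11+10)/3 = 12/3 = 4.0000

G = (3.0000, 4.0000)


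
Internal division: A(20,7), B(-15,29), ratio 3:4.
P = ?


Px = (3*(-15) + 4*20)/7 = 35/7 = 5.0000
Py = (3*29 + 4*7)/7 = 115/7 = 16.4286

P = (5.0000, 16.4286)


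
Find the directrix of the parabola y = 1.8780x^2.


a = 1.8780
1/(4a) = 0.1331
directrix: y = -0.1331 = -0.1331

y = -0.1331


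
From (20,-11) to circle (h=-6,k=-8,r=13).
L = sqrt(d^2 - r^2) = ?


d = sqrt((20+ 6)^2 + (-11+ 8)^2) = sqrt(676+9) = 26.1725
L = sqrt(685.0000 - 169) = sqrt(516.0000) = 22.7156

22.7156


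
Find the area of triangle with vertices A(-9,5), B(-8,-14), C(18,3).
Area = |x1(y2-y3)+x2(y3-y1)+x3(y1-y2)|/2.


-9*(-14-3) = 153
-8*(3-5) = 16
18*(5+ 14) = 342
sum = 511
Area = |511|/2 = 255.5000

255.5000 sq units


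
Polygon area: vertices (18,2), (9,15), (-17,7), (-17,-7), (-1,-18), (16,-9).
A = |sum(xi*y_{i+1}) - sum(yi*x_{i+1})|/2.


sum(xi*y_{i+1}) = 18*15 + 9*7 - 17*(-7) - 17*(-18) - 1*(-9) + 16*2 = 799
sum(yi*x_{i+1}) = 2*9 + 15*(-17) + 7*(-17) - 7*(-1) - 18*16 - 9*18 = -799
Area = |799 + 799|/2 = 1598/2 = 799.0000

799.0000 sq units


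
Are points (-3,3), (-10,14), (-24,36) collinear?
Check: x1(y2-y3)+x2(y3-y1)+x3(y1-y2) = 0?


-3*(14-36) - 10*(36-3) - 24*(3-14)
= 66 - 330 + 264 = 0

Yes, collinear (determinant = 0)


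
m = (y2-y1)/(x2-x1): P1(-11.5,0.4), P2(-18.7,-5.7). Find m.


dy = -5.7 - 0.4 = -6.1
dx = -18.7 + 11.5 = -7.2
m = -6.1/(-7.2) = 0.8472

m = 0.8472


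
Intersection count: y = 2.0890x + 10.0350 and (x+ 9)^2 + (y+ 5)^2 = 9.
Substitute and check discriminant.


Substitute y = 2.0890x + 10.0350: (x+ 9)^2 + (2.0890x+10.0350+ 5)^2 = 9
Expand to Ax^2 + Bx + C = 0, where b-k = 15.035
A = 1+m^2 = 5.363921
B = 2(m(b-k) - h) = 2(2.0890*15.035 + 9) = 80.81623
C = h^2 + (b-k)^2 - r^2 = 81 + 226.051225 - 9 = 298.051225
disc = B^2-4AC = 6531.2630 - 6394.8929 = 136.3701
disc > 0

2 intersection points


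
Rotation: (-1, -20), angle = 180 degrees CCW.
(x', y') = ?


cos(180) = -1, sin(180) = 0
x' = -1*(-1) + 20*0 = 1
y' = -1*0 - 20*(-1) = 20

(1, 20)


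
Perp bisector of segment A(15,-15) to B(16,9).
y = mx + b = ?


Midpoint = (15.5, -3)
Slope of AB = dy/dx = 24/1 = 24.0000
Perp slope = -dx/dy = -1/24 = -0.0417
b = My - (perp slope)*Mx = -3 + (1*15.5)/24 = -3 + 0.6458 = -2.3542

y = -0.0417x - 2.3542


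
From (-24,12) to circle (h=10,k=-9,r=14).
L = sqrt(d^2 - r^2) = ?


d = sqrt((-24-10)^2 + (12+ 9)^2) = sqrt(1156+441) = 39.9625
L = sqrt(1597.0000 - 196) = sqrt(1401.0000) = 37.4299

37.4299


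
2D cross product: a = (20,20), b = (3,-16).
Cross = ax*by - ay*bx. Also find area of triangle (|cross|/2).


cross = 20*(-16) - 20*3 = -320 - 60 = -380
Triangle area = |-380|/2 = 380/2 = 190.0000

cross = -380, triangle area = 190.0000


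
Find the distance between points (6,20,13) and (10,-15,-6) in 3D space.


dx=4, dy=-35, dz=-19
d = sqrt(16+1225+361) = sqrt(1602) = 40.0250

40.0250


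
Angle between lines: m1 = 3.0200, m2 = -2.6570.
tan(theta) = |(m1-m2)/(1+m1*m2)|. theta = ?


m1-m2 = 5.677
1+m1*m2 = -7.02414
tan(theta) = |5.677/(-7.02414)| = 0.808213
theta = arctan(|5.677/(-7.02414)|) = 38.9456 degrees (acute angle)

38.9456 degrees


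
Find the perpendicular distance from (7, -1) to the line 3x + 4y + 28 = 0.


|3*7 + 4*(-1) + 28| = |45| = 45
sqrt(9 + 16) = sqrt(25) = 5.0000
d = 45/sqrt(25) = 9.0000

9.0000


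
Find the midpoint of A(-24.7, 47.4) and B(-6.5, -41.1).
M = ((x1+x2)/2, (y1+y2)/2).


Mx = (-24.7 - 6.5)/2 = -31.2/2 = -15.6000
My = (47.4 - 41.1)/2 = 6.3/2 = 3.1500

(-15.6000, 3.1500)


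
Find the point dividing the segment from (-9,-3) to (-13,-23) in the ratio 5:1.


Px = (5*(-13) + 1*(-9))/6 = -74/6 = -12.3333
Py = (5*(-23) + 1*(-3))/6 = -118/6 = -19.6667

P = (-12.3333, -19.6667)


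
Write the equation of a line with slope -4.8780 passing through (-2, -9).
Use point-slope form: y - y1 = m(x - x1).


y + 9 = -4.8780(x + 2)
y = -4.8780x - 9 + 4.8780*(-2)
y = -4.8780x - 18.7560

y = -4.8780x - 18.7560


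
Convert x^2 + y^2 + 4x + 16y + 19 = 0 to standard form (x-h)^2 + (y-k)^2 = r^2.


h = -D/2 = -4/2 = -2
k = -E/2 = -16/2 = -8
r^2 = h^2 + k^2 - F = 4 + 64 - 19 = 49
r = 7

Center (-2, -8), radius = 7


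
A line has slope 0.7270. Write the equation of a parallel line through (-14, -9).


Parallel lines have equal slopes.
m2 = 0.7270
b2 = -9 - 0.7270*(-14) = 1.1780

y = 0.7270x + 1.1780


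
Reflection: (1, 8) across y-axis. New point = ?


Reflection rule for y-axis: (-x, y)
(1, 8) -> (-1, 8)

(-1, 8)


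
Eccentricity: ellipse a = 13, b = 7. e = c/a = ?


c = sqrt(169-49) = sqrt(120) = 10.9545
e = c/a = sqrt(120)/13 = 0.8427

e = 0.8427


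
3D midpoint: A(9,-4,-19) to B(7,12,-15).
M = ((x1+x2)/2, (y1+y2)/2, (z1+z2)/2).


Mx = (9+7)/2 = 8.0000
My = (-4+12)/2 = 4.0000
Mz = (-19- 15)/2 = -17.0000

M = (8.0000, 4.0000, -17.0000)


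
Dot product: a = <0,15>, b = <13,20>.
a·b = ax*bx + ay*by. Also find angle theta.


a·b = 0*13 + 15*20 = 0 + 300 = 300
|a| = sqrt(0+225) = 15.0000
|b| = sqrt(169+400) = 23.8537
cos(theta) = 300/(sqrt(225)*sqrt(569)) = 300/sqrt(128025) = 0.838444
theta = arccos(300/sqrt(128025)) = 33.0239 degrees

a·b = 300, theta = 33.0239 deg


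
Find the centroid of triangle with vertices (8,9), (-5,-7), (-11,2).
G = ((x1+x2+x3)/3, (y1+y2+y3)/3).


Gx = (8- 5- 11)/3 = -8/3 = -2.6667
Gy = (9- 7+2)/3 = 4/3 = 1.3333

G = (-2.6667, 1.3333)


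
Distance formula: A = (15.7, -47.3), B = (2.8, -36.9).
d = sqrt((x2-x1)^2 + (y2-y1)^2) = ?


dx = 2.8 - 15.7 = -12.9
dy = -36.9 + 47.3 = 10.4
d = sqrt(166.41 + 108.16) = sqrt(274.57) = 16.5702

16.5702


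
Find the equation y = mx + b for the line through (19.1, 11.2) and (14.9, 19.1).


m = (7.9)/(-4.2) = -1.8810
b = y1 - m*x1 = 11.2 - (7.9*19.1)/(-4.2) = 11.2 + 35.9262 = 47.1262

y = -1.8810x + 47.1262


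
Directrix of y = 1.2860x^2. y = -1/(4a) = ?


a = 1.2860
1/(4a) = 0.1944
directrix: y = -0.1944 = -0.1944

y = -0.1944


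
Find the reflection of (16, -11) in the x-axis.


Reflection rule for x-axis: (x, -y)
(16, -11) -> (16, 11)

(16, 11)


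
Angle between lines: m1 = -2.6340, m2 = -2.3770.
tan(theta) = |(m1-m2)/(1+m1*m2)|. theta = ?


m1-m2 = -0.257
1+m1*m2 = 7.261018
tan(theta) = |-0.257/7.261018| = 0.035394
theta = arctan(|-0.257/7.261018|) = 2.0271 degrees (acute angle)

2.0271 degrees


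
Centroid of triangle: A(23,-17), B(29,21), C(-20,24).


Gx = (23+29- 20)/3 = 32/3 = 10.6667
Gy = (-17+21+24)/3 = 28/3 = 9.3333

G = (10.6667, 9.3333)


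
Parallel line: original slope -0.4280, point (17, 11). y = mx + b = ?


Parallel lines have equal slopes.
m2 = -0.4280
b2 = 11 + 0.4280*17 = 18.2760

y = -0.4280x + 18.2760


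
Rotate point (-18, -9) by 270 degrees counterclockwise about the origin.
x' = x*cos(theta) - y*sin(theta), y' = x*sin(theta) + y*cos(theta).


cos(270) = 0, sin(270) = -1
x' = -18*0 + 9*(-1) = -9
y' = -18*(-1) - 9*0 = 18

(-9, 18)


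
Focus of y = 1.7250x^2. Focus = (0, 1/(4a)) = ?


a = 1.7250
4a = 6.9000
focus = (0, 1/6.9000) = (0, 0.1449)

Focus = (0, 0.1449)


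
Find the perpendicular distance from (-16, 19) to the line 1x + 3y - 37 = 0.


|1*(-16) + 3*19 - 37| = |4| = 4
sqrt(1 + 9) = sqrt(10) = 3.1623
d = 4/sqrt(10) = 1.2649

1.2649


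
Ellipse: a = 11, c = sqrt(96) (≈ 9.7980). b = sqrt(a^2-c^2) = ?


b^2 = 11^2 - (sqrt(96))^2 = 121 - 96 = 25
b = sqrt(25) = 5

b = 5


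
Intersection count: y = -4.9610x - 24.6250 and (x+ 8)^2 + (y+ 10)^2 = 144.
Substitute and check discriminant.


Substitute y = -4.9610x - 24.6250: (x+ 8)^2 + (-4.9610x- 24.6250+ 10)^2 = 144
Expand to Ax^2 + Bx + C = 0, where b-k = -14.625
A = 1+m^2 = 25.611521
B = 2(m(b-k) - h) = 2(-4.9610*(-14.625) + 8) = 161.10925
C = h^2 + (b-k)^2 - r^2 = 64 + 213.890625 - 144 = 133.890625
disc = B^2-4AC = 25956.1904 - 13716.5702 = 12239.6202
disc > 0

2 intersection points


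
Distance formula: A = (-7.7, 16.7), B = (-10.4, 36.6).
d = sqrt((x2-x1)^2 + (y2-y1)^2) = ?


dx = -10.4 + 7.7 = -2.7
dy = 36.6 - 16.7 = 19.9
d = sqrt(7.29 + 396.01) = sqrt(403.3) = 20.0823

20.0823


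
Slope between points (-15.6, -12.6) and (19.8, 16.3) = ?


dy = 16.3 + 12.6 = 28.9
dx = 19.8 + 15.6 = 35.4
m = 28.9/35.4 = 0.8164

m = 0.8164


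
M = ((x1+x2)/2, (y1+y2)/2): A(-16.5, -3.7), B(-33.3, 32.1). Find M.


Mx = (-16.5 - 33.3)/2 = -49.8/2 = -24.9000
My = (-3.7 + 32.1)/2 = 28.4/2 = 14.2000

(-24.9000, 14.2000)


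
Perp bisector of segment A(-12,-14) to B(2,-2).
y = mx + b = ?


Midpoint = (-5, -8)
Slope of AB = dy/dx = 12/14 = 0.8571
Perp slope = -dx/dy = -14/12 = -1.1667
b = My - (perp slope)*Mx = -8 + (14*(-5))/12 = -8 - 5.8333 = -13.8333

y = -1.1667x - 13.8333


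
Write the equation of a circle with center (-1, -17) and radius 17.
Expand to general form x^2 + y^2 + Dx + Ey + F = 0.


(x+ 1)^2 + (y+ 17)^2 = 17^2
D = -2h = 2, E = -2k = 34
F = h^2+k^2-r^2 = 1+289-289 = 1

x^2 + y^2 + 2x + 34y + 1 = 0


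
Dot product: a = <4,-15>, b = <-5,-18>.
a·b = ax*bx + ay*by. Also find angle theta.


a·b = 4*(-5) - 15*(-18) = -20 + 270 = 250
|a| = sqrt(16+225) = 15.5242
|b| = sqrt(25+324) = 18.6815
cos(theta) = 250/(sqrt(241)*sqrt(349)) = 250/sqrt(84109) = 0.862023
theta = arccos(250/sqrt(84109)) = 30.4555 degrees

a·b = 250, theta = 30.4555 deg


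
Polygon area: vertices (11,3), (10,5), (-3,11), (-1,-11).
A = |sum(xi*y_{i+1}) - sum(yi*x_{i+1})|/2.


sum(xi*y_{i+1}) = 11*5 + 10*11 - 3*(-11) - 1*3 = 195
sum(yi*x_{i+1}) = 3*10 + 5*(-3) + 11*(-1) - 11*11 = -117
Area = |195 + 117|/2 = 312/2 = 156.0000

156.0000 sq units


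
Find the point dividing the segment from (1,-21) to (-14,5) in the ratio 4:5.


Px = (4*(-14) + 5*1)/9 = -51/9 = -5.6667
Py = (4*5 + 5*(-21))/9 = -85/9 = -9.4444

P = (-5.6667, -9.4444)


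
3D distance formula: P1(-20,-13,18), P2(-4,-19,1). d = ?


dx=16, dy=-6, dz=-17
d = sqrt(256+36+289) = sqrt(581) = 24.1039

24.1039


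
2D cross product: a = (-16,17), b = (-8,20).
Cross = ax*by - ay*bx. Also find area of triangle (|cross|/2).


cross = -16*20 - 17*(-8) = -320 + 136 = -184
Triangle area = |-184|/2 = 184/2 = 92.0000

cross = -184, triangle area = 92.0000


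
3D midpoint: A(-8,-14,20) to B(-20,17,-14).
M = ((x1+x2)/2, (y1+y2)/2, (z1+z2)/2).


Mx = (-8- 20)/2 = -14.0000
My = (-14+17)/2 = 1.5000
Mz = (20- 14)/2 = 3.0000

M = (-14.0000, 1.5000, 3.0000)


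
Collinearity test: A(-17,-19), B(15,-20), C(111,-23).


-17*(-20+ 23) + 15*(-23+ 19) + 111*(-19+ 20)
= -51 - 60 + 111 = 0

Yes, collinear (determinant = 0)


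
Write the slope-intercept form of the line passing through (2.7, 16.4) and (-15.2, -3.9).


m = (-20.3)/(-17.9) = 1.1341
b = y1 - m*x1 = 16.4 - (-20.3*2.7)/(-17.9) = 16.4 - 3.0620 = 13.3380

y = 1.1341x + 13.3380


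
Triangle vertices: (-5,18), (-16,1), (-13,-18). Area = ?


-5*(1+ 18) = -95
-16*(-18-18) = 576
-13*(18-1) = -221
sum = 260
Area = |260|/2 = 130.0000

130.0000 sq units


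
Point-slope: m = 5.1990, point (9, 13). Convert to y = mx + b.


y - 13 = 5.1990(x - 9)
y = 5.1990x + 13 - 5.1990*9
y = 5.1990x - 33.7910

y = 5.1990x - 33.7910


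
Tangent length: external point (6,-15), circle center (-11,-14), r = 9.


d = sqrt((6+ 11)^2 + (-15+ 14)^2) = sqrt(289+1) = 17.0294
L = sqrt(290.0000 - 81) = sqrt(209.0000) = 14.4568

14.4568


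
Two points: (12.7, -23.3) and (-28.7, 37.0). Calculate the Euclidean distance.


dx = -28.7 - 12.7 = -41.4
dy = 37.0 + 23.3 = 60.3
d = sqrt(1713.96 + 3636.09) = sqrt(5350.05) = 73.1440

73.1440


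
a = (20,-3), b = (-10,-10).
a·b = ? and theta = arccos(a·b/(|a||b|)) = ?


a·b = 20*(-10) - 3*(-10) = -200 + 30 = -170
|a| = sqrt(400+9) = 20.2237
|b| = sqrt(100+100) = 14.1421
cos(theta) = -170/(sqrt(409)*sqrt(200)) = -170/sqrt(81800) = -0.594391
theta = arccos(-170/sqrt(81800)) = 126.4692 degrees

a·b = -170, theta = 126.4692 deg


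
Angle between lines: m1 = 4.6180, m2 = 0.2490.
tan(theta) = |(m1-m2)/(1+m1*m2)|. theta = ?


m1-m2 = 4.369
1+m1*m2 = 2.149882
tan(theta) = |4.369/2.149882| = 2.032205
theta = arctan(|4.369/2.149882|) = 63.7993 degrees (acute angle)

63.7993 degrees


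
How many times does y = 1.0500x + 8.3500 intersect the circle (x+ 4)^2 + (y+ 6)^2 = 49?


Substitute y = 1.0500x + 8.3500: (x+ 4)^2 + (1.0500x+8.3500+ 6)^2 = 49
Expand to Ax^2 + Bx + C = 0, where b-k = 14.35
A = 1+m^2 = 2.1025
B = 2(m(b-k) - h) = 2(1.0500*14.35 + 4) = 38.135
C = h^2 + (b-k)^2 - r^2 = 16 + 205.9225 - 49 = 172.9225
disc = B^2-4AC = 1454.2782 - 1454.2782 = 0
disc = 0

1 intersection point (tangent)


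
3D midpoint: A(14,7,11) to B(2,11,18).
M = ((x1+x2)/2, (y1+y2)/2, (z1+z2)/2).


Mx = (14+2)/2 = 8.0000
My = (7+11)/2 = 9.0000
Mz = (11+18)/2 = 14.5000

M = (8.0000, 9.0000, 14.5000)


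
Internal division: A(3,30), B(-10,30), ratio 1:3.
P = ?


Px = (1*(-10) + 3*3)/4 = -1/4 = -0.2500
Py = (1*30 + 3*30)/4 = 120/4 = 30.0000

P = (-0.2500, 30.0000)


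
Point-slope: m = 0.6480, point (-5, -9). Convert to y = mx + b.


y + 9 = 0.6480(x + 5)
y = 0.6480x - 9 - 0.6480*(-5)
y = 0.6480x - 5.7600

y = 0.6480x - 5.7600


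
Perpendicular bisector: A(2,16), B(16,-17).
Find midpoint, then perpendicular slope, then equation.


Midpoint = (9, -0.5)
Slope of AB = dy/dx = -33/14 = -2.3571
Perp slope = -dx/dy = 14/33 = 0.4242
b = My - (perp slope)*Mx = -0.5 + (14*9)/(-33) = -0.5 - 3.8182 = -4.3182

y = 0.4242x - 4.3182


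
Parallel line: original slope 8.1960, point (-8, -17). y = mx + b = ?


Parallel lines have equal slopes.
m2 = 8.1960
b2 = -17 - 8.1960*(-8) = 48.5680

y = 8.1960x + 48.5680


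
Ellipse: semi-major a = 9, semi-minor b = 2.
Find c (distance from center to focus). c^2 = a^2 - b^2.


c^2 = 9^2 - 2^2 = 81 - 4 = 77
c = sqrt(77) = 8.7750

c = 8.7750


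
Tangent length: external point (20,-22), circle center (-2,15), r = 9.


d = sqrt((20+ 2)^2 + (-22-15)^2) = sqrt(484+1369) = 43.0465
L = sqrt(1853.0000 - 81) = sqrt(1772.0000) = 42.0951

42.0951


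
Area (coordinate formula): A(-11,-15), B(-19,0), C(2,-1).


-11*(0+ 1) = -11
-19*(-1+ 15) = -266
2*(-15-0) = -30
sum = -307
Area = |-307|/2 = 153.5000

153.5000 sq units


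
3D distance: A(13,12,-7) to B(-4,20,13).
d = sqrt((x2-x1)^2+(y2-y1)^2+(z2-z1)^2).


dx=-17, dy=8, dz=20
d = sqrt(289+64+400) = sqrt(753) = 27.4408

27.4408


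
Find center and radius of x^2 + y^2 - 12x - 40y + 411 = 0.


h = -D/2 = 12/2 = 6
k = -E/2 = 40/2 = 20
r^2 = h^2 + k^2 - F = 36 + 400 - 411 = 25
r = 5

Center (6, 20), radius = 5


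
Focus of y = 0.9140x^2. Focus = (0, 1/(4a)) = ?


a = 0.9140
4a = 3.6560
focus = (0, 1/3.6560) = (0, 0.2735)

Focus = (0, 0.2735)


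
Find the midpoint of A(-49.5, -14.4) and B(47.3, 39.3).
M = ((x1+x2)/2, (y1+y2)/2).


Mx = (-49.5 + 47.3)/2 = -2.2/2 = -1.1000
My = (-14.4 + 39.3)/2 = 24.9/2 = 12.4500

(-1.1000, 12.4500)


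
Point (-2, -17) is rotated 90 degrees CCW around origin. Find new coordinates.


cos(90) = 0, sin(90) = 1
x' = -2*0 + 17*1 = 17
y' = -2*1 - 17*0 = -2

(17, -2)


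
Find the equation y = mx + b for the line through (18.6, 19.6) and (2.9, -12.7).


m = (-32.3)/(-15.7) = 2.0573
b = y1 - m*x1 = 19.6 - (-32.3*18.6)/(-15.7) = 19.6 - 38.2662 = -18.6662

y = 2.0573x - 18.6662


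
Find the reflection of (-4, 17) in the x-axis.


Reflection rule for x-axis: (x, -y)
(-4, 17) -> (-4, -17)

(-4, -17)


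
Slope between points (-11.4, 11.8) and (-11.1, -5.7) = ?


dy = -5.7 - 11.8 = -17.5
dx = -11.1 + 11.4 = 0.3
m = -17.5/0.3 = -58.3333

m = -58.3333


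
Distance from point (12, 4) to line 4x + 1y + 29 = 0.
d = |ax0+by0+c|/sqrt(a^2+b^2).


|4*12 + 1*4 + 29| = |81| = 81
sqrt(16 + 1) = sqrt(17) = 4.1231
d = 81/sqrt(17) = 19.6454

19.6454


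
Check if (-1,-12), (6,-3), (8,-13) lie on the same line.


-1*(-3+ 13) + 6*(-13+ 12) + 8*(-12+ 3)
= -10 - 6 - 72 = -88

No, not collinear (determinant = -88)


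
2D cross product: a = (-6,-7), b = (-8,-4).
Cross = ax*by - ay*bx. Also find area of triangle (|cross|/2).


cross = -6*(-4) + 7*(-8) = 24 - 56 = -32
Triangle area = |-32|/2 = 32/2 = 16.0000

cross = -32, triangle area = 16.0000


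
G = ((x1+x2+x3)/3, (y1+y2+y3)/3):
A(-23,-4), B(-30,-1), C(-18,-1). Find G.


Gx = (-23- 30- 18)/3 = -71/3 = -23.6667
Gy = (-4- 1- 1)/3 = -6/3 = -2.0000

G = (-23.6667, -2.0000)


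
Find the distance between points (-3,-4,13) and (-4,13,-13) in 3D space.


dx=-1, dy=17, dz=-26
d = sqrt(1+289+676) = sqrt(966) = 31.0805

31.0805


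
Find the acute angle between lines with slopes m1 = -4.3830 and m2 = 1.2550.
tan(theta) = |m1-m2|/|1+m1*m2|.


m1-m2 = -5.638
1+m1*m2 = -4.500665
tan(theta) = |-5.638/(-4.500665)| = 1.252704
theta = arctan(|-5.638/(-4.500665)|) = 51.4006 degrees (acute angle)

51.4006 degrees


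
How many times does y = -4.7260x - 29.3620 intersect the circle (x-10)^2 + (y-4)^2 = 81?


Substitute y = -4.7260x - 29.3620: (x-10)^2 + (-4.7260x- 29.3620-4)^2 = 81
Expand to Ax^2 + Bx + C = 0, where b-k = -33.362
A = 1+m^2 = 23.335076
B = 2(m(b-k) - h) = 2(-4.7260*(-33.362) - 10) = 295.337624
C = h^2 + (b-k)^2 - r^2 = 100 + 1113.023044 - 81 = 1132.023044
disc = B^2-4AC = 87224.3121 - 105663.3751 = -18439.0630
disc < 0

0 intersection points


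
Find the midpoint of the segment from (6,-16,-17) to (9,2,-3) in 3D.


Mx = (6+9)/2 = 7.5000
My = (-16+2)/2 = -7.0000
Mz = (-17- 3)/2 = -10.0000

M = (7.5000, -7.0000, -10.0000)


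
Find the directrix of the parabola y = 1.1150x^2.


a = 1.1150
1/(4a) = 0.2242
directrix: y = -0.2242 = -0.2242

y = -0.2242


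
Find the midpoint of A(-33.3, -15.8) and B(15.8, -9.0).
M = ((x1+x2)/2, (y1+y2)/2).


Mx = (-33.3 + 15.8)/2 = -17.5/2 = -8.7500
My = (-15.8 - 9.0)/2 = -24.8/2 = -12.4000

(-8.7500, -12.4000)


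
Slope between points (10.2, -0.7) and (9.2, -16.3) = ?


dy = -16.3 + 0.7 = -15.6
dx = 9.2 - 10.2 = -1.0
m = -15.6/(-1.0) = 15.6000

m = 15.6000


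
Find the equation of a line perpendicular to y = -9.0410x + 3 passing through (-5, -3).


Perpendicular slope = -1/m1 = -1/(-9.0410) = 0.1106
b2 = y0 - m2*x0 = -3 - 5/(-9.0410) = -3 + 0.5530 = -2.4470

y = 0.1106x - 2.4470


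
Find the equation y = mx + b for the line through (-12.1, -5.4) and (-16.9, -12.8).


m = (-7.4)/(-4.8) = 1.5417
b = y1 - m*x1 = -5.4 - (-7.4*(-12.1))/(-4.8) = -5.4 + 18.6542 = 13.2542

y = 1.5417x + 13.2542


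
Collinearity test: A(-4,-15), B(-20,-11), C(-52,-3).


-4*(-11+ 3) - 20*(-3+ 15) - 52*(-15+ 11)
= 32 - 240 + 208 = 0

Yes, collinear (determinant = 0)


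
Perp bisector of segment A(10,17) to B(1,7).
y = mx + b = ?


Midpoint = (5.5, 12)
Slope of AB = dy/dx = -10/(-9) = 1.1111
Perp slope = -dx/dy = -9/10 = -0.9000
b = My - (perp slope)*Mx = 12 + (-9*5.5)/(-10) = 12 + 4.9500 = 16.9500

y = -0.9000x + 16.9500


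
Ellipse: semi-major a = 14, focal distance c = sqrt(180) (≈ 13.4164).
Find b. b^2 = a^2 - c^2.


b^2 = 14^2 - (sqrt(180))^2 = 196 - 180 = 16
b = sqrt(16) = 4

b = 4


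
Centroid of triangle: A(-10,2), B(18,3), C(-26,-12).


Gx = (-10+18- 26)/3 = -18/3 = -6.0000
Gy = (2+3- 12)/3 = -7/3 = -2.3333

G = (-6.0000, -2.3333)


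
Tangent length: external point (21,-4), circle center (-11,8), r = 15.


d = sqrt((21+ 11)^2 + (-4-8)^2) = sqrt(1024+144) = 34.1760
L = sqrt(1168.0000 - 225) = sqrt(943.0000) = 30.7083

30.7083


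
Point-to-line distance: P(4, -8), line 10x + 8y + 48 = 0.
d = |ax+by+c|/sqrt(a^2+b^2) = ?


|10*4 + 8*(-8) + 48| = |24| = 24
sqrt(100 + 64) = sqrt(164) = 12.8062
d = 24/sqrt(164) = 1.8741

1.8741


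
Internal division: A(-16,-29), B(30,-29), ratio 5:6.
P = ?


Px = (5*30 + 6*(-16))/11 = 54/11 = 4.9091
Py = (5*(-29) + 6*(-29))/11 = -319/11 = -29.0000

P = (4.9091, -29.0000)


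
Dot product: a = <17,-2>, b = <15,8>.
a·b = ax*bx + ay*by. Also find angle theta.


a·b = 17*15 - 2*8 = 255 - 16 = 239
|a| = sqrt(289+4) = 17.1172
|b| = sqrt(225+64) = 17.0000
cos(theta) = 239/(sqrt(293)*sqrt(289)) = 239/sqrt(84677) = 0.821325
theta = arccos(239/sqrt(84677)) = 34.7823 degrees

a·b = 239, theta = 34.7823 deg


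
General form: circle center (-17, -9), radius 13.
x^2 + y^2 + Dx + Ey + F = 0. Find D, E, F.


(x+ 17)^2 + (y+ 9)^2 = 13^2
D = -2h = 34, E = -2k = 18
F = h^2+k^2-r^2 = 289+81-169 = 201

D = 34, E = 18, F = 201


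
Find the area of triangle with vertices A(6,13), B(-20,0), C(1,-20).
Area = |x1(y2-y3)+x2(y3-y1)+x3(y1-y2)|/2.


6*(0+ 20) = 120
-20*(-20-13) = 660
1*(13-0) = 13
sum = 793
Area = |793|/2 = 396.5000

396.5000 sq units


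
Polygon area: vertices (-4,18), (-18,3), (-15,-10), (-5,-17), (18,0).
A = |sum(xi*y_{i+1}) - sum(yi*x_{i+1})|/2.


sum(xi*y_{i+1}) = -4*3 - 18*(-10) - 15*(-17) - 5*0 + 18*18 = 747
sum(yi*x_{i+1}) = 18*(-18) + 3*(-15) - 10*(-5) - 17*18 + 0*(-4) = -625
Area = |747 + 625|/2 = 1372/2 = 686.0000

686.0000 sq units


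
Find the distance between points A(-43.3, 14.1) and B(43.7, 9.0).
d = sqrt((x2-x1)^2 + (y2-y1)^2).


dx = 43.7 + 43.3 = 87.0
dy = 9.0 - 14.1 = -5.1
d = sqrt(7569.0 + 26.01) = sqrt(7595.01) = 87.1494

87.1494


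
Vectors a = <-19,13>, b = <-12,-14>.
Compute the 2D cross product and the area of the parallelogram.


cross = -19*(-14) - 13*(-12) = 266 + 156 = 422
Parallelogram area = |422| = 422

cross = 422, parallelogram area = 422


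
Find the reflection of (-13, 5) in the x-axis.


Reflection rule for x-axis: (x, -y)
(-13, 5) -> (-13, -5)

(-13, -5)


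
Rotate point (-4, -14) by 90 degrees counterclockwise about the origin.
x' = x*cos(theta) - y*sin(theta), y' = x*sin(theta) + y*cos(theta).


cos(90) = 0, sin(90) = 1
x' = -4*0 + 14*1 = 14
y' = -4*1 - 14*0 = -4

(14, -4)


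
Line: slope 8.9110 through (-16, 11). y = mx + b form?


y - 11 = 8.9110(x + 16)
y = 8.9110x + 11 - 8.9110*(-16)
y = 8.9110x + 153.5760

y = 8.9110x + 153.5760


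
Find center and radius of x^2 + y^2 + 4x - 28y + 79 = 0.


h = -D/2 = -4/2 = -2
k = -E/2 = 28/2 = 14
r^2 = h^2 + k^2 - F = 4 + 196 - 79 = 121
r = 11

Center (-2, 14), radius = 11


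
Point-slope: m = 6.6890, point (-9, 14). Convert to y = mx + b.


y - 14 = 6.6890(x + 9)
y = 6.6890x + 14 - 6.6890*(-9)
y = 6.6890x + 74.2010

y = 6.6890x + 74.2010


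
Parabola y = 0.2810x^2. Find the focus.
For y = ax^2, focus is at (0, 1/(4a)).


a = 0.2810
4a = 1.1240
focus = (0, 1/1.1240) = (0, 0.8897)

Focus = (0, 0.8897)


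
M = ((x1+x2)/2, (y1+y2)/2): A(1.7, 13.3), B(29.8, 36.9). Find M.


Mx = (1.7 + 29.8)/2 = 31.5/2 = 15.7500
My = (13.3 + 36.9)/2 = 50.2/2 = 25.1000

(15.7500, 25.1000)


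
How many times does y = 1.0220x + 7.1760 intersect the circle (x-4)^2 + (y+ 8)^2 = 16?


Substitute y = 1.0220x + 7.1760: (x-4)^2 + (1.0220x+7.1760+ 8)^2 = 16
Expand to Ax^2 + Bx + C = 0, where b-k = 15.176
A = 1+m^2 = 2.044484
B = 2(m(b-k) - h) = 2(1.0220*15.176 - 4) = 23.019744
C = h^2 + (b-k)^2 - r^2 = 16 + 230.310976 - 16 = 230.310976
disc = B^2-4AC = 529.9086 - 1883.4684 = -1353.5598
disc < 0

0 intersection points


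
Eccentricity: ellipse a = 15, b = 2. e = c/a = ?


c = sqrt(225-4) = sqrt(221) = 14.8661
e = c/a = sqrt(221)/15 = 0.9911

e = 0.9911


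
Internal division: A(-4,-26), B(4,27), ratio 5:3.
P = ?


Px = (5*4 + 3*(-4))/8 = 8/8 = 1.0000
Py = (5*27 + 3*(-26))/8 = 57/8 = 7.1250

P = (1.0000, 7.1250)


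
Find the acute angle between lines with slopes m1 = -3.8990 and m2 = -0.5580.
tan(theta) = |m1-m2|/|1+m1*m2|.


m1-m2 = -3.341
1+m1*m2 = 3.175642
tan(theta) = |-3.341/3.175642| = 1.052071
theta = arctan(|-3.341/3.175642|) = 46.4536 degrees (acute angle)

46.4536 degrees


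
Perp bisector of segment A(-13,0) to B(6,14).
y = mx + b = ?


Midpoint = (-3.5, 7)
Slope of AB = dy/dx = 14/19 = 0.7368
Perp slope = -dx/dy = -19/14 = -1.3571
b = My - (perp slope)*Mx = 7 + (19*(-3.5))/14 = 7 - 4.7500 = 2.2500

y = -1.3571x + 2.2500


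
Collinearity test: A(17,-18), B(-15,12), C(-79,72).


17*(12-72) - 15*(72+ 18) - 79*(-18-12)
= -1020 - 1350 + 2370 = 0

Yes, collinear (determinant = 0)


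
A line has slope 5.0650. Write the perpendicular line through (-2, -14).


Perpendicular slope = -1/m1 = -1/5.0650 = -0.1974
b2 = y0 - m2*x0 = -14 - 2/5.0650 = -14 - 0.3949 = -14.3949

y = -0.1974x - 14.3949


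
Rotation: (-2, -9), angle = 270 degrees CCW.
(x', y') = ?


cos(270) = 0, sin(270) = -1
x' = -2*0 + 9*(-1) = -9
y' = -2*(-1) - 9*0 = 2

(-9, 2)


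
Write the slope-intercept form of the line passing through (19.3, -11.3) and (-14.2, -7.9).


m = (3.4)/(-33.5) = -0.1015
b = y1 - m*x1 = -11.3 - (3.4*19.3)/(-33.5) = -11.3 + 1.9588 = -9.3412

y = -0.1015x - 9.3412


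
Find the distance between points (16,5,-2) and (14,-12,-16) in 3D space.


dx=-2, dy=-17, dz=-14
d = sqrt(4+289+196) = sqrt(489) = 22.1133

22.1133


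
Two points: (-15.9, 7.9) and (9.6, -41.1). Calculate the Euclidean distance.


dx = 9.6 + 15.9 = 25.5
dy = -41.1 - 7.9 = -49.0
d = sqrt(650.25 + 2401.0) = sqrt(3051.25) = 55.2381

55.2381


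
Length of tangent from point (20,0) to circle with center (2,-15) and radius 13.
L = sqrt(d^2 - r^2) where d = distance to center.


d = sqrt((20-2)^2 + (0+ 15)^2) = sqrt(324+225) = 23.4307
L = sqrt(549.0000 - 169) = sqrt(380.0000) = 19.4936

19.4936


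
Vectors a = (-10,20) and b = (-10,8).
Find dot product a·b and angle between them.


a·b = -10*(-10) + 20*8 = 100 + 160 = 260
|a| = sqrt(100+400) = 22.3607
|b| = sqrt(100+64) = 12.8062
cos(theta) = 260/(sqrt(500)*sqrt(164)) = 260/sqrt(82000) = 0.907959
theta = arccos(260/sqrt(82000)) = 24.7751 degrees

a·b = 260, theta = 24.7751 deg


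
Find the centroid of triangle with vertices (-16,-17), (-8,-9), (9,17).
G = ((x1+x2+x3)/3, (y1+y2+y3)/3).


Gx = (-16- 8+9)/3 = -15/3 = -5.0000
Gy = (-17- 9+17)/3 = -9/3 = -3.0000

G = (-5.0000, -3.0000)


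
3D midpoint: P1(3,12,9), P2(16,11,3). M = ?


Mx = (3+16)/2 = 9.5000
My = (12+11)/2 = 11.5000
Mz = (9+3)/2 = 6.0000

M = (9.5000, 11.5000, 6.0000)


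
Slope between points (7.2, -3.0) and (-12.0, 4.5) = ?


dy = 4.5 + 3.0 = 7.5
dx = -12.0 - 7.2 = -19.2
m = 7.5/(-19.2) = -0.3906

m = -0.3906


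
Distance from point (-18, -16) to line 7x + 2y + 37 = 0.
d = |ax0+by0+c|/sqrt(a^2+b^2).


|7*(-18) + 2*(-16) + 37| = |-121| = 121
sqrt(49 + 4) = sqrt(53) = 7.2801
d = 121/sqrt(53) = 16.6206

16.6206


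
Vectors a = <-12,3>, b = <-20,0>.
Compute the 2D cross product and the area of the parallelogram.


cross = -12*0 - 3*(-20) = 0 + 60 = 60
Parallelogram area = |60| = 60

cross = 60, parallelogram area = 60


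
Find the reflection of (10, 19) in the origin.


Reflection rule for origin: (-x, -y)
(10, 19) -> (-10, -19)

(-10, -19)


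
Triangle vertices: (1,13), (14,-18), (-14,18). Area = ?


1*(-18-18) = -36
14*(18-13) = 70
-14*(13+ 18) = -434
sum = -400
Area = |-400|/2 = 200.0000

200.0000 sq units


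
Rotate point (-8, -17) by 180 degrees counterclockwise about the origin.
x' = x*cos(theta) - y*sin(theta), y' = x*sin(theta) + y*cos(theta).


cos(180) = -1, sin(180) = 0
x' = -8*(-1) + 17*0 = 8
y' = -8*0 - 17*(-1) = 17

(8, 17)


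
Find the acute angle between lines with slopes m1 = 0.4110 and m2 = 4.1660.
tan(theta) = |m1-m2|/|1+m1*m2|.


m1-m2 = -3.755
1+m1*m2 = 2.712226
tan(theta) = |-3.755/2.712226| = 1.384472
theta = arctan(|-3.755/2.712226|) = 54.1595 degrees (acute angle)

54.1595 degrees


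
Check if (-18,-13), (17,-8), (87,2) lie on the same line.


-18*(-8-2) + 17*(2+ 13) + 87*(-13+ 8)
= 180 + 255 - 435 = 0

Yes, collinear (determinant = 0)


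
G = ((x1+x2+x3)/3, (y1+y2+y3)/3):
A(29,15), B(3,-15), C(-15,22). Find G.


Gx = (29+3- 15)/3 = 17/3 = 5.6667
Gy = (15- 15+22)/3 = 22/3 = 7.3333

G = (5.6667, 7.3333)


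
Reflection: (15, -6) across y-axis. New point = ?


Reflection rule for y-axis: (-x, y)
(15, -6) -> (-15, -6)

(-15, -6)


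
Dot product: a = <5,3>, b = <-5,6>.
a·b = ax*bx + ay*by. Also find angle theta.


a·b = 5*(-5) + 3*6 = -25 + 18 = -7
|a| = sqrt(25+9) = 5.8310
|b| = sqrt(25+36) = 7.8102
cos(theta) = -7/(sqrt(34)*sqrt(61)) = -7/sqrt(2074) = -0.153707
theta = arccos(-7/sqrt(2074)) = 98.8418 degrees

a·b = -7, theta = 98.8418 deg


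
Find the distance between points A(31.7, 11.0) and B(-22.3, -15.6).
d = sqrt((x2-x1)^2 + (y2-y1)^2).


dx = -22.3 - 31.7 = -54.0
dy = -15.6 - 11.0 = -26.6
d = sqrt(2916.0 + 707.56) = sqrt(3623.56) = 60.1960

60.1960


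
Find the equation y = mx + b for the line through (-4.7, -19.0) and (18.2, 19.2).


m = (38.2)/(22.9) = 1.6681
b = y1 - m*x1 = -19.0 - (38.2*(-4.7))/(22.9) = -19.0 + 7.8402 = -11.1598

y = 1.6681x - 11.1598


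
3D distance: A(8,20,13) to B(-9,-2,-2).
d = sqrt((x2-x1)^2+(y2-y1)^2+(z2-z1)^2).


dx=-17, dy=-22, dz=-15
d = sqrt(289+484+225) = sqrt(998) = 31.5911

31.5911


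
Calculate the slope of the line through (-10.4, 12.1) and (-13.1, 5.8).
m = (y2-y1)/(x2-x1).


dy = 5.8 - 12.1 = -6.3
dx = -13.1 + 10.4 = -2.7
m = -6.3/(-2.7) = 2.3333

m = 2.3333


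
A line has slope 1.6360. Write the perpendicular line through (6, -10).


Perpendicular slope = -1/m1 = -1/1.6360 = -0.6112
b2 = y0 - m2*x0 = -10 + 6/1.6360 = -10 + 3.6675 = -6.3325

y = -0.6112x - 6.3325


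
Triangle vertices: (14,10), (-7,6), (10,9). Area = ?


14*(6-9) = -42
-7*(9-10) = 7
10*(10-6) = 40
sum = 5
Area = |5|/2 = 2.5000

2.5000 sq units


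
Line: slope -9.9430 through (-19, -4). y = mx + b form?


y + 4 = -9.9430(x + 19)
y = -9.9430x - 4 + 9.9430*(-19)
y = -9.9430x - 192.9170

y = -9.9430x - 192.9170


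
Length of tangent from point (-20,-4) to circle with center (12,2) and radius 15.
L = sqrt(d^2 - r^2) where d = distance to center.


d = sqrt((-20-12)^2 + (-4-2)^2) = sqrt(1024+36) = 32.5576
L = sqrt(1060.0000 - 225) = sqrt(835.0000) = 28.8964

28.8964


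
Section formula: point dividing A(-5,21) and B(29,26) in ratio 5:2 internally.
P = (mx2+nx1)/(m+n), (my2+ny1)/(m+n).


Px = (5*29 + 2*(-5))/7 = 135/7 = 19.2857
Py = (5*26 + 2*21)/7 = 172/7 = 24.5714

P = (19.2857, 24.5714)


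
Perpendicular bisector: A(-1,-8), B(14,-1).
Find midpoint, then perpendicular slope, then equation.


Midpoint = (6.5, -4.5)
Slope of AB = dy/dx = 7/15 = 0.4667
Perp slope = -dx/dy = -15/7 = -2.1429
b = My - (perp slope)*Mx = -4.5 + (15*6.5)/7 = -4.5 + 13.9286 = 9.4286

y = -2.1429x + 9.4286


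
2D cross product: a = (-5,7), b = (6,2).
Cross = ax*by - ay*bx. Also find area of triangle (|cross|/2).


cross = -5*2 - 7*6 = -10 - 42 = -52
Triangle area = |-52|/2 = 52/2 = 26.0000

cross = -52, triangle area = 26.0000


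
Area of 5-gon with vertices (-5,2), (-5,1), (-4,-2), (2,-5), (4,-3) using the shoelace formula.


sum(xi*y_{i+1}) = -5*1 - 5*(-2) - 4*(-5) + 2*(-3) + 4*2 = 27
sum(yi*x_{i+1}) = 2*(-5) + 1*(-4) - 2*2 - 5*4 - 3*(-5) = -23
Area = |27 + 23|/2 = 50/2 = 25.0000

25.0000 sq units


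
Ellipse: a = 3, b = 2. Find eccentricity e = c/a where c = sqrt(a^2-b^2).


c = sqrt(9-4) = sqrt(5) = 2.2361
e = c/a = sqrt(5)/3 = 0.7454

e = 0.7454


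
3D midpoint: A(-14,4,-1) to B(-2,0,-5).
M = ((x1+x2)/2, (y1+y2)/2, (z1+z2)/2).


Mx = (-14- 2)/2 = -8.0000
My = (4+0)/2 = 2.0000
Mz = (-1- 5)/2 = -3.0000

M = (-8.0000, 2.0000, -3.0000)


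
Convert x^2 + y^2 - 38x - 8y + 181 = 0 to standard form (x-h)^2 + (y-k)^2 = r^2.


h = -D/2 = 38/2 = 19
k = -E/2 = 8/2 = 4
r^2 = h^2 + k^2 - F = 361 + 16 - 181 = 196
r = 14

Center (19, 4), radius = 14


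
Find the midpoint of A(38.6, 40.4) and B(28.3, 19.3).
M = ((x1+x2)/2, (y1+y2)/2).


Mx = (38.6 + 28.3)/2 = 66.9/2 = 33.4500
My = (40.4 + 19.3)/2 = 59.7/2 = 29.8500

(33.4500, 29.8500)


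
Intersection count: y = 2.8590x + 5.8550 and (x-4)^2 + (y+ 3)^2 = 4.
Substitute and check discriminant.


Substitute y = 2.8590x + 5.8550: (x-4)^2 + (2.8590x+5.8550+ 3)^2 = 4
Expand to Ax^2 + Bx + C = 0, where b-k = 8.855
A = 1+m^2 = 9.173881
B = 2(m(b-k) - h) = 2(2.8590*8.855 - 4) = 42.63289
C = h^2 + (b-k)^2 - r^2 = 16 + 78.411025 - 4 = 90.411025
disc = B^2-4AC = 1817.5633 - 3317.6799 = -1500.1166
disc < 0

0 intersection points


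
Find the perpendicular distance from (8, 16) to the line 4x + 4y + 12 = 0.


|4*8 + 4*16 + 12| = |108| = 108
sqrt(16 + 16) = sqrt(32) = 5.6569
d = 108/sqrt(32) = 19.0919

19.0919


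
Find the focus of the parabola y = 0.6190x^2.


a = 0.6190
4a = 2.4760
focus = (0, 1/2.4760) = (0, 0.4039)

Focus = (0, 0.4039)


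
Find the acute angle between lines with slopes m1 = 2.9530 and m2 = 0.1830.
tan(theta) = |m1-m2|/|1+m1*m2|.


m1-m2 = 2.77
1+m1*m2 = 1.540399
tan(theta) = |2.77/1.540399| = 1.798235
theta = arctan(|2.77/1.540399|) = 60.9215 degrees (acute angle)

60.9215 degrees


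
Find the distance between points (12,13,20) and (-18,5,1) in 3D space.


dx=-30, dy=-8, dz=-19
d = sqrt(900+64+361) = sqrt(1325) = 36.4005

36.4005


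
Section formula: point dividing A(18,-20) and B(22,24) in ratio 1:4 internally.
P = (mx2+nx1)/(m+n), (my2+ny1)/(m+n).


Px = (1*22 + 4*18)/5 = 94/5 = 18.8000
Py = (1*24 + 4*(-20))/5 = -56/5 = -11.2000

P = (18.8000, -11.2000)


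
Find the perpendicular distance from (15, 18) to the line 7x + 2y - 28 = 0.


|7*15 + 2*18 - 28| = |113| = 113
sqrt(49 + 4) = sqrt(53) = 7.2801
d = 113/sqrt(53) = 15.5217

15.5217


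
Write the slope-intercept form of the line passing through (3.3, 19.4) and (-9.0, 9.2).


m = (-10.2)/(-12.3) = 0.8293
b = y1 - m*x1 = 19.4 - (-10.2*3.3)/(-12.3) = 19.4 - 2.7366 = 16.6634

y = 0.8293x + 16.6634


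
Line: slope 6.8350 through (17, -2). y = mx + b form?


y + 2 = 6.8350(x - 17)
y = 6.8350x - 2 - 6.8350*17
y = 6.8350x - 118.1950

y = 6.8350x - 118.1950


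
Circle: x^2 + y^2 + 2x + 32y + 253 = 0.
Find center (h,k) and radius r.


h = -D/2 = -2/2 = -1
k = -E/2 = -32/2 = -16
r^2 = h^2 + k^2 - F = 1 + 256 - 253 = 4
r = 2

Center (-1, -16), radius = 2


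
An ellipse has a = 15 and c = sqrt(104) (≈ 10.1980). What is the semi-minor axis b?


b^2 = 15^2 - (sqrt(104))^2 = 225 - 104 = 121
b = sqrt(121) = 11

b = 11


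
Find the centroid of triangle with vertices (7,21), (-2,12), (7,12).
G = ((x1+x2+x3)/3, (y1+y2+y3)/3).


Gx = (7- 2+7)/3 = 12/3 = 4.0000
Gy = (21+12+12)/3 = 45/3 = 15.0000

G = (4.0000, 15.0000)


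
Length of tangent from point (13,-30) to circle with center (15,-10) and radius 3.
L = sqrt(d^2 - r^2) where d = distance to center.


d = sqrt((13-15)^2 + (-30+ 10)^2) = sqrt(4+400) = 20.0998
L = sqrt(404.0000 - 9) = sqrt(395.0000) = 19.8746

19.8746


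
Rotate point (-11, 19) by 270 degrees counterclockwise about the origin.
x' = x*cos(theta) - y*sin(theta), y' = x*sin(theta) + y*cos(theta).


cos(270) = 0, sin(270) = -1
x' = -11*0 - 19*(-1) = 19
y' = -11*(-1) + 19*0 = 11

(19, 11)


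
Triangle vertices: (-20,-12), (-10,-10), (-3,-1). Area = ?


-20*(-10+ 1) = 180
-10*(-1+ 12) = -110
-3*(-12+ 10) = 6
sum = 76
Area = |76|/2 = 38.0000

38.0000 sq units


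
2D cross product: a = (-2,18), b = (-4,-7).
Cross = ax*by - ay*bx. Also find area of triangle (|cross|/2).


cross = -2*(-7) - 18*(-4) = 14 + 72 = 86
Triangle area = |86|/2 = 86/2 = 43.0000

cross = 86, triangle area = 43.0000


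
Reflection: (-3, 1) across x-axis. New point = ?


Reflection rule for x-axis: (x, -y)
(-3, 1) -> (-3, -1)

(-3, -1)


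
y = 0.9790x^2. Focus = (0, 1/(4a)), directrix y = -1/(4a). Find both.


a = 0.9790
1/(4a) = 0.2554
Focus = (0, 0.2554)
Directrix: y = -0.2554

Focus = (0, 0.2554), Directrix: y = -0.2554


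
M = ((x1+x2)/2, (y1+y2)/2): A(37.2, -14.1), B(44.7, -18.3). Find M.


Mx = (37.2 + 44.7)/2 = 81.9/2 = 40.9500
My = (-14.1 - 18.3)/2 = -32.4/2 = -16.2000

(40.9500, -16.2000)


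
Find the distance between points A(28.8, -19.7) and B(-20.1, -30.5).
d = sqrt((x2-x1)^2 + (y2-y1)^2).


dx = -20.1 - 28.8 = -48.9
dy = -30.5 + 19.7 = -10.8
d = sqrt(2391.21 + 116.64) = sqrt(2507.85) = 50.0784

50.0784


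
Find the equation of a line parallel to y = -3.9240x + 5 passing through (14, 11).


Parallel lines have equal slopes.
m2 = -3.9240
b2 = 11 + 3.9240*14 = 65.9360

y = -3.9240x + 65.9360


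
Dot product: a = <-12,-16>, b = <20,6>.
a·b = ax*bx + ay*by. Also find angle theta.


a·b = -12*20 - 16*6 = -240 - 96 = -336
|a| = sqrt(144+256) = 20.0000
|b| = sqrt(400+36) = 20.8806
cos(theta) = -336/(sqrt(400)*sqrt(436)) = -336/sqrt(174400) = -0.804574
theta = arccos(-336/sqrt(174400)) = 143.5691 degrees

a·b = -336, theta = 143.5691 deg


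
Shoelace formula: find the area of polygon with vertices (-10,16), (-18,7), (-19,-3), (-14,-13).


sum(xi*y_{i+1}) = -10*7 - 18*(-3) - 19*(-13) - 14*16 = 7
sum(yi*x_{i+1}) = 16*(-18) + 7*(-19) - 3*(-14) - 13*(-10) = -249
Area = |7 + 249|/2 = 256/2 = 128.0000

128.0000 sq units


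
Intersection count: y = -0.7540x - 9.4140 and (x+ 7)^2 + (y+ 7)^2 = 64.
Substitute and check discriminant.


Substitute y = -0.7540x - 9.4140: (x+ 7)^2 + (-0.7540x- 9.4140+ 7)^2 = 64
Expand to Ax^2 + Bx + C = 0, where b-k = -2.414
A = 1+m^2 = 1.568516
B = 2(m(b-k) - h) = 2(-0.7540*(-2.414) + 7) = 17.640312
C = h^2 + (b-k)^2 - r^2 = 49 + 5.827396 - 64 = -9.172604
disc = B^2-4AC = 311.1806 + 57.5495 = 368.7301
disc > 0

2 intersection points


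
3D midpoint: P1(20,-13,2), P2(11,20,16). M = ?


Mx = (20+11)/2 = 15.5000
My = (-13+20)/2 = 3.5000
Mz = (2+16)/2 = 9.0000

M = (15.5000, 3.5000, 9.0000)


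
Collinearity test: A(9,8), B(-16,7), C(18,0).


9*(7-0) - 16*(0-8) + 18*(8-7)
= 63 + 128 + 18 = 209

No, not collinear (determinant = 209)
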